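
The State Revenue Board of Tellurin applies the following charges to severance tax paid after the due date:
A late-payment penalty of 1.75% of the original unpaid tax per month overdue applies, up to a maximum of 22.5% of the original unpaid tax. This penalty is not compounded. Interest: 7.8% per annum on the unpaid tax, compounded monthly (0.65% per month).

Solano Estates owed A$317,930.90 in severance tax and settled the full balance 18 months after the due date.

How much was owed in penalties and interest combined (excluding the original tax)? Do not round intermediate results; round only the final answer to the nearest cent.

Penalty (uncapped): 18 × 1.75% × A$317,930.90 = A$100,148.23…; cap = 22.5% × A$317,930.90 = A$71,534.45… → penalty = A$71,534.45…
Interest: A$317,930.90 × ((1 + 0.0065)^18 − 1) = A$317,930.90 × 0.1236939… = A$39,326.1152…
Penalties + interest = A$71,534.4525 + A$39,326.1152… = A$110,860.57

A$110,860.57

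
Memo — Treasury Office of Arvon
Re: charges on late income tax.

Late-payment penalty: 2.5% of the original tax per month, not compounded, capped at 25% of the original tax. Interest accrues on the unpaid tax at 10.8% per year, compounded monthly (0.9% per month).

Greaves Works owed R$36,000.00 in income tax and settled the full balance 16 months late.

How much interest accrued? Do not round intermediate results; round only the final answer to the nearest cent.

Interest: R$36,000.00 × ((1 + 0.009)^16 − 1) = R$36,000.00 × 0.1541404… = R$5,549.0560…

R$5,549.06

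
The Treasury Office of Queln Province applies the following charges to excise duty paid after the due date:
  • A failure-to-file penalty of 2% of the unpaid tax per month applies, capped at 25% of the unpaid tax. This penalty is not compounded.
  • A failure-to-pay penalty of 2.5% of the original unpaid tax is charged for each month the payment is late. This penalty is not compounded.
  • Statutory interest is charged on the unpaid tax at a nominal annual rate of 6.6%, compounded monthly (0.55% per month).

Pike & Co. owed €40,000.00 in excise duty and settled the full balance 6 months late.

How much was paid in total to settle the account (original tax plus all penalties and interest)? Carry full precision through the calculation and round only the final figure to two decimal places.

Failure-to-file: 6 × 2% × €40,000.00 = €4,800.00 (under the 25% cap)
Failure-to-pay penalty: 6 × 2.5% × €40,000.00 = €6,000.00
Interest: €40,000.00 × ((1 + 0.0055)^6 − 1) = €40,000.00 × 0.0334571… = €1,338.2837…
Total = €40,000.00 + €10,800.0000 + €1,338.2837… = €52,138.28

€52,138.28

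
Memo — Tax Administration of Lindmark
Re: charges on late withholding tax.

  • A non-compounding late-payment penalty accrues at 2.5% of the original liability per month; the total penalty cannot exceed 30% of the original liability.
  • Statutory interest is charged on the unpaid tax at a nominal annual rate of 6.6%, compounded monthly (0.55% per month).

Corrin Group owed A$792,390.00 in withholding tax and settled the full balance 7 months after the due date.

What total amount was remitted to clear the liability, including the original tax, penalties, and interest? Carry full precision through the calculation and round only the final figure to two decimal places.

A$962,073.27

Penalty: 7 × 2.5% × A$792,390.00 = A$138,668.25 (below the 30% cap of A$237,717.00)
Interest: A$792,390.00 × ((1 + 0.0055)^7 − 1) = A$792,390.00 × 0.0391411… = A$31,015.0204…
Total = A$792,390.00 + A$138,668.2500 + A$31,015.0204… = A$962,073.27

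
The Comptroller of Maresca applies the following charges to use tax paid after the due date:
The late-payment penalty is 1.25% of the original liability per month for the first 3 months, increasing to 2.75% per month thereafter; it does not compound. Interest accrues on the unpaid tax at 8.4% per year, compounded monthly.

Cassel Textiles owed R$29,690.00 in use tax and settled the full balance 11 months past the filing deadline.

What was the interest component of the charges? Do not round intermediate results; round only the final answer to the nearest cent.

R$2,367.85

Interest (8.4%/yr ÷ 12 = 0.7%/month): R$29,690.00 × ((1 + 0.007)^11 − 1) = R$2,367.8486…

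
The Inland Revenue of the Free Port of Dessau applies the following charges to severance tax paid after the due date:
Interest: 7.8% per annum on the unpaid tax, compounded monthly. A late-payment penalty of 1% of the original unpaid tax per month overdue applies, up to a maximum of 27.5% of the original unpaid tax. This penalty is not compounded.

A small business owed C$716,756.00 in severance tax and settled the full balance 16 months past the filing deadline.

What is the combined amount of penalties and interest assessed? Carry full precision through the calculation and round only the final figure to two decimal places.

C$192,970.13

Penalty: 16 × 1% × C$716,756.00 = C$114,680.96 (below the 27.5% cap of C$197,107.90)
Interest (7.8%/yr ÷ 12 = 0.65%/month): C$716,756.00 × ((1 + 0.0065)^16 − 1) = C$78,289.1722…
Penalties + interest = C$114,680.9600 + C$78,289.1722… = C$192,970.13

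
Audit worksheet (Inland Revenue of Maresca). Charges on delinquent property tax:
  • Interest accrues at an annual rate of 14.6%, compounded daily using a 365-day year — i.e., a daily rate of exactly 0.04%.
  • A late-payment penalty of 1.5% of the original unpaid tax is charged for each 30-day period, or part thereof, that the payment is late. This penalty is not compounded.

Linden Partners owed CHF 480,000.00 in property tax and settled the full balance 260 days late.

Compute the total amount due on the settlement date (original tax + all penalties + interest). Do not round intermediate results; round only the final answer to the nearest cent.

Penalty periods: ⌈260/30⌉ = 9; penalty = 9 × 1.5% × CHF 480,000.00 = CHF 64,800.00
Interest: CHF 480,000.00 × ((1 + 0.0004)^260 − 1) = CHF 480,000.00 × 0.10957738… = CHF 52,597.1432…
Total = CHF 480,000.00 + CHF 64,800.0000 + CHF 52,597.1432… = CHF 597,397.14

CHF 597,397.14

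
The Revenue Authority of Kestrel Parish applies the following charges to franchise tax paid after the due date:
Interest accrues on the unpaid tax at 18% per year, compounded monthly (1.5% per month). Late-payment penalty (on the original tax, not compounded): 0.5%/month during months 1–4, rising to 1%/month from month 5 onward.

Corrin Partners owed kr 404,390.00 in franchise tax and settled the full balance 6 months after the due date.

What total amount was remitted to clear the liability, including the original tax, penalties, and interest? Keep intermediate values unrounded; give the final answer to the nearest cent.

Penalty, months 1–4: 4 × 0.5% × kr 404,390.00 = kr 8,087.80
Penalty, months 5–6: 2 × 1% × kr 404,390.00 = kr 8,087.80
Interest: kr 404,390.00 × ((1 + 0.015)^6 − 1) = kr 404,390.00 × 0.0934433… = kr 37,787.5215…
Total = kr 404,390.00 + kr 16,175.6000 + kr 37,787.5215… = kr 458,353.12

kr 458,353.12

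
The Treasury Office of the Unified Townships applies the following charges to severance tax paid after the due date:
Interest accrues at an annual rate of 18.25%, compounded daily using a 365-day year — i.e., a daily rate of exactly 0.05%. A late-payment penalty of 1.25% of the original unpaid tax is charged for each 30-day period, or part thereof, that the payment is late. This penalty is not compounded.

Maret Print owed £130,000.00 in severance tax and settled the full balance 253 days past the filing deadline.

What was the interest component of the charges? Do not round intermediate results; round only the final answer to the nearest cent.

£17,525.76

Interest: £130,000.00 × ((1 + 0.0005)^253 − 1) = £130,000.00 × 0.13481357… = £17,525.7646…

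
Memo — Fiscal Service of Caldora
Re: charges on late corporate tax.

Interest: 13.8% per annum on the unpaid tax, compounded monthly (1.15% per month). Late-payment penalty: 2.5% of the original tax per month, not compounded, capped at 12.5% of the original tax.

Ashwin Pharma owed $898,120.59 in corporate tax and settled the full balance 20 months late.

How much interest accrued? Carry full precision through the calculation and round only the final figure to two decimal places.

Interest: $898,120.59 × ((1 + 0.0115)^20 − 1) = $898,120.59 × 0.2569492… = $230,771.4093…

$230,771.41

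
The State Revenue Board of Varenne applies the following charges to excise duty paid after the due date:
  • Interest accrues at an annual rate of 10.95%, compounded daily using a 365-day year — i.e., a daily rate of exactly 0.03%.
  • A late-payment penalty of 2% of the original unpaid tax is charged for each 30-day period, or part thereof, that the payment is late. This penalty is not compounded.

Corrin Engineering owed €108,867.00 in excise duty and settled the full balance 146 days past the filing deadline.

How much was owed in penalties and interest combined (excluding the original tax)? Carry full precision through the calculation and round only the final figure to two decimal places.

€15,760.30

Penalty periods: ⌈146/30⌉ = 5; penalty = 5 × 2% × €108,867.00 = €10,886.70
Interest: €108,867.00 × ((1 + 0.0003)^146 − 1) = €108,867.00 × 0.04476652… = €4,873.5964…
Penalties + interest = €10,886.7000 + €4,873.5964… = €15,760.30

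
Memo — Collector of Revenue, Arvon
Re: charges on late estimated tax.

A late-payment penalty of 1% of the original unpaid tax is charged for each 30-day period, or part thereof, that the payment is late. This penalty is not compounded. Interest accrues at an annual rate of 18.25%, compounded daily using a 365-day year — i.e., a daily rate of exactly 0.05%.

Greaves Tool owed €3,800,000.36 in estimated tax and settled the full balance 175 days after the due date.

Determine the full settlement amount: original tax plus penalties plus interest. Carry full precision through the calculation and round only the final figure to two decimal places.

Penalty periods: ⌈175/30⌉ = 6; penalty = 6 × 1% × €3,800,000.36 = €228,000.02…
Interest: €3,800,000.36 × ((1 + 0.0005)^175 − 1) = €3,800,000.36 × 0.09141840… = €347,389.9429…
Total = €3,800,000.36 + €228,000.0216 + €347,389.9429… = €4,375,390.32

€4,375,390.32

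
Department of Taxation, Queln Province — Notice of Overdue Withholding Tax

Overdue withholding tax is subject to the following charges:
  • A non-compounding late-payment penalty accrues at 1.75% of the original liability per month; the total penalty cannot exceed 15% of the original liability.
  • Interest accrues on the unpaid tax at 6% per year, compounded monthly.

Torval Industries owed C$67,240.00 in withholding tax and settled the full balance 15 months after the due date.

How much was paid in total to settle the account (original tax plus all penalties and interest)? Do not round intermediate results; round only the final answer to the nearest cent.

Penalty (uncapped): 15 × 1.75% × C$67,240.00 = C$17,650.50; cap = 15% × C$67,240.00 = C$10,086.00 → penalty = C$10,086.00
Interest (6%/yr ÷ 12 = 0.5%/month): C$67,240.00 × ((1 + 0.005)^15 − 1) = C$5,223.3873…
Total = C$67,240.00 + C$10,086.0000 + C$5,223.3873… = C$82,549.39

C$82,549.39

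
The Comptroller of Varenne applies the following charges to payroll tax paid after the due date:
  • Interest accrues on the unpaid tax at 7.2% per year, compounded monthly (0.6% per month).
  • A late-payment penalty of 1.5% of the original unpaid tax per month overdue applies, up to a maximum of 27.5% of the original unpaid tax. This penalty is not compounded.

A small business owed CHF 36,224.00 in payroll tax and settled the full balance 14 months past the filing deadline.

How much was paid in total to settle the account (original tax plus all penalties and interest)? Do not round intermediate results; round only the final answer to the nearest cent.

CHF 46,995.42

Penalty: 14 × 1.5% × CHF 36,224.00 = CHF 7,607.04 (below the 27.5% cap of CHF 9,961.60)
Interest: CHF 36,224.00 × ((1 + 0.006)^14 − 1) = CHF 36,224.00 × 0.0873559… = CHF 3,164.3815…
Total = CHF 36,224.00 + CHF 7,607.0400 + CHF 3,164.3815… = CHF 46,995.42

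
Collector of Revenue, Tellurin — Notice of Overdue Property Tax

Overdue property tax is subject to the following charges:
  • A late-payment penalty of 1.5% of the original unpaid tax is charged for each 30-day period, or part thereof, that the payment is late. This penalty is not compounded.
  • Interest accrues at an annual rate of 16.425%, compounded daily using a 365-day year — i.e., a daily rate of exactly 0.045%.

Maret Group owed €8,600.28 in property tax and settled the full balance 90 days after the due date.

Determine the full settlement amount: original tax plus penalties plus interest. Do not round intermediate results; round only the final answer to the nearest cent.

Penalty periods: ⌈90/30⌉ = 3; penalty = 3 × 1.5% × €8,600.28 = €387.01…
Interest: €8,600.28 × ((1 + 0.00045)^90 − 1) = €8,600.28 × 0.04132182… = €355.3793…
Total = €8,600.28 + €387.0126 + €355.3793… = €9,342.67

€9,342.67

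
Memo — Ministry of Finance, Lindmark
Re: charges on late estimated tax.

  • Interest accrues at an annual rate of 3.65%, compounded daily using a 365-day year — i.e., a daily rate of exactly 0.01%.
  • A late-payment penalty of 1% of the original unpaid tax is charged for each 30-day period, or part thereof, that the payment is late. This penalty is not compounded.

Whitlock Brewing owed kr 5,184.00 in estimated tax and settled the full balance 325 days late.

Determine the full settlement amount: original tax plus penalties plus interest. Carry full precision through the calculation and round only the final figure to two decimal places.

Penalty periods: ⌈325/30⌉ = 11; penalty = 11 × 1% × kr 5,184.00 = kr 570.24
Interest: kr 5,184.00 × ((1 + 0.0001)^325 − 1) = kr 5,184.00 × 0.03303221… = kr 171.2390…
Total = kr 5,184.00 + kr 570.2400 + kr 171.2390… = kr 5,925.48

kr 5,925.48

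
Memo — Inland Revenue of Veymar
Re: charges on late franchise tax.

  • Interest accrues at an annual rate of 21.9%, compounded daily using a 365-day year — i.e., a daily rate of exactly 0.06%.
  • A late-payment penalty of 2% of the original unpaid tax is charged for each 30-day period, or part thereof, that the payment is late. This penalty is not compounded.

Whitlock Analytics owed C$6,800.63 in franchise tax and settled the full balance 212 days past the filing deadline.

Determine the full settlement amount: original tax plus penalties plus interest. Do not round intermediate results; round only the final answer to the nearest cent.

Penalty periods: ⌈212/30⌉ = 8; penalty = 8 × 2% × C$6,800.63 = C$1,088.10…
Interest: C$6,800.63 × ((1 + 0.0006)^212 − 1) = C$6,800.63 × 0.13560081… = C$922.1709…
Total = C$6,800.63 + C$1,088.1008 + C$922.1709… = C$8,810.90

C$8,810.90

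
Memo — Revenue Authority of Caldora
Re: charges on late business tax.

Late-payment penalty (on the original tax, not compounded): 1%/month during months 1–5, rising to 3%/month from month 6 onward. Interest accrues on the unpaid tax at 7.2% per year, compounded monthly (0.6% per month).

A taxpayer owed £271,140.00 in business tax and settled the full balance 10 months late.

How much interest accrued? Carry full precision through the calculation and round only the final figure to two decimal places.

£16,714.75

Interest: £271,140.00 × ((1 + 0.006)^10 − 1) = £271,140.00 × 0.0616462… = £16,714.7491…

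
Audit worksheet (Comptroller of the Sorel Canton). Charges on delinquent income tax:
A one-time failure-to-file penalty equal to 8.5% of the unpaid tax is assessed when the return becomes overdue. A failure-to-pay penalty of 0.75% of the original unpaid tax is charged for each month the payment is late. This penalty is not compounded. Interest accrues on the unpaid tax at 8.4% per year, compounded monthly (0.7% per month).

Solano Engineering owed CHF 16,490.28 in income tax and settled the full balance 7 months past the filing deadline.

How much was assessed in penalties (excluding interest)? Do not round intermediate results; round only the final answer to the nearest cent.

Failure-to-file penalty: 8.5% × CHF 16,490.28 = CHF 1,401.67…
Failure-to-pay penalty: 7 × 0.75% × CHF 16,490.28 = CHF 865.74…
Total penalty = CHF 1,401.67… + CHF 865.74… = CHF 2,267.41

CHF 2,267.41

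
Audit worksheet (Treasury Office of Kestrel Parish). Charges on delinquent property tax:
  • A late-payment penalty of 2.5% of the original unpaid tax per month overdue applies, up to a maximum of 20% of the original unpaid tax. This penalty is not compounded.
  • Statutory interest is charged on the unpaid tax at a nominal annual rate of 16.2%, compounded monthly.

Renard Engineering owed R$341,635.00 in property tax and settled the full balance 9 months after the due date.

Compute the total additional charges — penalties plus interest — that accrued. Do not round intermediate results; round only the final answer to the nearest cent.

Penalty (uncapped): 9 × 2.5% × R$341,635.00 = R$76,867.88…; cap = 20% × R$341,635.00 = R$68,327.00 → penalty = R$68,327.00
Interest (16.2%/yr ÷ 12 = 1.35%/month): R$341,635.00 × ((1 + 0.0135)^9 − 1) = R$43,822.1752…
Penalties + interest = R$68,327.0000 + R$43,822.1752… = R$112,149.18

R$112,149.18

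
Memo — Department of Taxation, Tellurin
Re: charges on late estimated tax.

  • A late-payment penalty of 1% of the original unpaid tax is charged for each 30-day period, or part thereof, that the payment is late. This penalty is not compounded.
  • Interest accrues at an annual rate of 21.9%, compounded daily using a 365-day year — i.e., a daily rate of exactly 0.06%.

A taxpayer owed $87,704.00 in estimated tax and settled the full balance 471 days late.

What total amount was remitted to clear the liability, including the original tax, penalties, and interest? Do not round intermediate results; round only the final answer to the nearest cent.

Penalty periods: ⌈471/30⌉ = 16; penalty = 16 × 1% × $87,704.00 = $14,032.64
Interest: $87,704.00 × ((1 + 0.0006)^471 − 1) = $87,704.00 × 0.32646201… = $28,632.0240…
Total = $87,704.00 + $14,032.6400 + $28,632.0240… = $130,368.66

$130,368.66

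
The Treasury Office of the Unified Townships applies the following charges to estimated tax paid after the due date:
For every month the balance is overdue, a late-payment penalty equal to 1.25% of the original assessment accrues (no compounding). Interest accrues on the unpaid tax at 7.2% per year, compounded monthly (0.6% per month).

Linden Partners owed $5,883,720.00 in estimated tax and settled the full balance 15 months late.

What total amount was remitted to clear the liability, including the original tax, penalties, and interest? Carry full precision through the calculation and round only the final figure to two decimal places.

Late-payment penalty: 15 × 1.25% × $5,883,720.00 = $1,103,197.50
Interest: $5,883,720.00 × ((1 + 0.006)^15 − 1) = $5,883,720.00 × 0.0938801… = $552,364.0609…
Total = $5,883,720.00 + $1,103,197.5000 + $552,364.0609… = $7,539,281.56

$7,539,281.56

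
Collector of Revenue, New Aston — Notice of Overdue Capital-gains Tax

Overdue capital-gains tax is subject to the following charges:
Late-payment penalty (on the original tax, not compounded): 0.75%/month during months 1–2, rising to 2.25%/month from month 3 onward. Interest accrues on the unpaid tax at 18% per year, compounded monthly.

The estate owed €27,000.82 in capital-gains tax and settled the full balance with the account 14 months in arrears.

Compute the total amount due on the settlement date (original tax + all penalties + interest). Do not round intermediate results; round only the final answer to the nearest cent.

Penalty, months 1–2: 2 × 0.75% × €27,000.82 = €405.01…
Penalty, months 3–14: 12 × 2.25% × €27,000.82 = €7,290.22…
Interest (18%/yr ÷ 12 = 1.5%/month): €27,000.82 × ((1 + 0.015)^14 − 1) = €6,257.5948…
Total = €27,000.82 + €7,695.2337 + €6,257.5948… = €40,953.65

€40,953.65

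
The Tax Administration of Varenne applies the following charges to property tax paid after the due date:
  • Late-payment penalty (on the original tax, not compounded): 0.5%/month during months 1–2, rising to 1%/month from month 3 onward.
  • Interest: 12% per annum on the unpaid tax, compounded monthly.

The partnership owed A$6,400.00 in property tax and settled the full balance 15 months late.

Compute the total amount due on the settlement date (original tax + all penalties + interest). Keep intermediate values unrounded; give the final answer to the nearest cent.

Penalty, months 1–2: 2 × 0.5% × A$6,400.00 = A$64.00
Penalty, months 3–15: 13 × 1% × A$6,400.00 = A$832.00
Interest (12%/yr ÷ 12 = 1%/month): A$6,400.00 × ((1 + 0.01)^15 − 1) = A$1,030.2013…
Total = A$6,400.00 + A$896.0000 + A$1,030.2013… = A$8,326.20

A$8,326.20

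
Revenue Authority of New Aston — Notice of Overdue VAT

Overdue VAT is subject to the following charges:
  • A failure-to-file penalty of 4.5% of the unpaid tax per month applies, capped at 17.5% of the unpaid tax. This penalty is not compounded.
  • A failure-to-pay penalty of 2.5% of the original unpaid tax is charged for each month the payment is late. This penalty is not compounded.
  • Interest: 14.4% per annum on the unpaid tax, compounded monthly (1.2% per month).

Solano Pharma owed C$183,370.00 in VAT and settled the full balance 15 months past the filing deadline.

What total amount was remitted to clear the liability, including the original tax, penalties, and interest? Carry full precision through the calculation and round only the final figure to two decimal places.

C$320,152.16

Failure-to-file: 15 × 4.5% × C$183,370.00 = C$123,774.75, capped at 17.5% × C$183,370.00 = C$32,089.75
Failure-to-pay penalty = 2.5% × C$183,370.00 × 15 mo = C$68,763.75
Interest: C$183,370.00 × ((1 + 0.012)^15 − 1) = C$183,370.00 × 0.1959353… = C$35,928.6573…
Total = C$183,370.00 + C$100,853.5000 + C$35,928.6573… = C$320,152.16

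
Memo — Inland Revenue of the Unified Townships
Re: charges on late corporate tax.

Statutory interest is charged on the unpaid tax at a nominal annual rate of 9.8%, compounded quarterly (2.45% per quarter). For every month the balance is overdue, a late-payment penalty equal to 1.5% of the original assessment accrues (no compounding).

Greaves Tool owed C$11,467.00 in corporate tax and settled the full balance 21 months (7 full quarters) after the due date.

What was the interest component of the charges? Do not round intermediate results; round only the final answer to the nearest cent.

C$2,117.18

Interest: C$11,467.00 × ((1 + 0.0245)^7 − 1) = C$11,467.00 × 0.1846328… = C$2,117.1839…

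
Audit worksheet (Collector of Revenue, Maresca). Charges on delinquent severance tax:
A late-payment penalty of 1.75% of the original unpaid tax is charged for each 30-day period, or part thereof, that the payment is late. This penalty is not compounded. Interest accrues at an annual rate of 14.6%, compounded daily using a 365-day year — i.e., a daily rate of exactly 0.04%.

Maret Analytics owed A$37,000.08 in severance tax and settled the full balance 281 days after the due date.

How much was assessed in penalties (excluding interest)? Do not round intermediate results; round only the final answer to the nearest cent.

Penalty periods: ⌈281/30⌉ = 10; penalty = 10 × 1.75% × A$37,000.08 = A$6,475.01…

A$6,475.01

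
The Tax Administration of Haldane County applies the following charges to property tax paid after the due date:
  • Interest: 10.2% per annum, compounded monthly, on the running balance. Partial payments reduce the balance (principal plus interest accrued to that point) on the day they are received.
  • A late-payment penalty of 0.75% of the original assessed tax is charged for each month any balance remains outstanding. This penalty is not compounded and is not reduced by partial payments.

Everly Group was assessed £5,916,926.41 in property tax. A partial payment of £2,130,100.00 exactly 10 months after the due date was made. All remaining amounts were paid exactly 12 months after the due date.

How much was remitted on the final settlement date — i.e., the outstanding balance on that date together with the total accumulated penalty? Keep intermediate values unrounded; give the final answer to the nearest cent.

£4,915,540.46

Monthly rate = 10.2% ÷ 12 = 0.85%
Balance at month 10: £5,916,926.4100 × (1 + 0.0085)^10 = £6,439,545.1626…
After £2,130,100.00 payment: £6,439,545.1626… − £2,130,100.00 = £4,309,445.1626…
Balance at month 12: £4,309,445.1626… × (1 + 0.0085)^2 = £4,383,017.0878…
Penalty: 12 × 0.75% × £5,916,926.41 = £532,523.38…
Final settlement = outstanding balance + penalty = £4,383,017.0878… + £532,523.38… = £4,915,540.46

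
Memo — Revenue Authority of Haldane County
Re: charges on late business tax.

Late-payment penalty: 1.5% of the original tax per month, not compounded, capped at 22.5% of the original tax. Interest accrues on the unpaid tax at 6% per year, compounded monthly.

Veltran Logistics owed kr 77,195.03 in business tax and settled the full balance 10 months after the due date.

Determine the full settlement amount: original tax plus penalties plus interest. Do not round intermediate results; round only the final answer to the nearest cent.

Penalty: 10 × 1.5% × kr 77,195.03 = kr 11,579.25… (below the 22.5% cap of kr 17,368.88…)
Interest (6%/yr ÷ 12 = 0.5%/month): kr 77,195.03 × ((1 + 0.005)^10 − 1) = kr 3,947.7640…
Total = kr 77,195.03 + kr 11,579.2545 + kr 3,947.7640… = kr 92,722.05

kr 92,722.05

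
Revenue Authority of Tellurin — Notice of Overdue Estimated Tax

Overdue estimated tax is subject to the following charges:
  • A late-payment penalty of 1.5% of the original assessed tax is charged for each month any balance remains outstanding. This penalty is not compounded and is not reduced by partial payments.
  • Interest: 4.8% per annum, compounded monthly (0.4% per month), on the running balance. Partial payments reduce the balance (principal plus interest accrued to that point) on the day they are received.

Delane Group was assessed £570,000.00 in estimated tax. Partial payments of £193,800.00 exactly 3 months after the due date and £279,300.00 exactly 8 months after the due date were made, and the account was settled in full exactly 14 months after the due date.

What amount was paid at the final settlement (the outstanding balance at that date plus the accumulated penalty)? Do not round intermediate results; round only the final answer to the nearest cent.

Balance at month 3: £570,000.0000 × (1 + 0.004)^3 = £576,867.3965…
After £193,800.00 payment: £576,867.3965… − £193,800.00 = £383,067.3965…
Balance at month 8: £383,067.3965… × (1 + 0.004)^5 = £390,790.2808…
After £279,300.00 payment: £390,790.2808… − £279,300.00 = £111,490.2808…
Balance at month 14: £111,490.2808… × (1 + 0.004)^6 = £114,192.9484…
Penalty: 14 × 1.5% × £570,000.00 = £119,700.00
Final settlement = outstanding balance + penalty = £114,192.9484… + £119,700.00 = £233,892.95

£233,892.95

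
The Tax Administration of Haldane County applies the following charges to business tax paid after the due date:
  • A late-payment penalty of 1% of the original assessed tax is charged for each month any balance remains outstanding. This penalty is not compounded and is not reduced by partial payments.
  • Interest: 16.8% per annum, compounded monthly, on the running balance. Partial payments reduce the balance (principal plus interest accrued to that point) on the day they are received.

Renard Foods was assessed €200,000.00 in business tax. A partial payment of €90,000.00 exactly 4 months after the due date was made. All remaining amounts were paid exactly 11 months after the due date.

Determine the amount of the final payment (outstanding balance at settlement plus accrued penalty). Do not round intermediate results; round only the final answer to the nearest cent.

€155,849.93

Monthly rate = 16.8% ÷ 12 = 1.4%
Balance at month 4: €200,000.0000 × (1 + 0.014)^4 = €211,437.4029…
After €90,000.00 payment: €211,437.4029… − €90,000.00 = €121,437.4029…
Balance at month 11: €121,437.4029… × (1 + 0.014)^7 = €133,849.9322…
Penalty: 11 × 1% × €200,000.00 = €22,000.00
Final settlement = outstanding balance + penalty = €133,849.9322… + €22,000.00 = €155,849.93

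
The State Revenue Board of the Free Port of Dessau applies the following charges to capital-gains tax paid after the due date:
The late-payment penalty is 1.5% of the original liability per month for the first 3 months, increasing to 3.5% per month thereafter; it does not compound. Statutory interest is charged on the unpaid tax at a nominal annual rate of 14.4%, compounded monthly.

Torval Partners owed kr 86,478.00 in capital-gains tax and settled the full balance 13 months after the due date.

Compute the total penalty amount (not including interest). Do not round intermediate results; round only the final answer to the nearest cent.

kr 34,158.81

Penalty, months 1–3: 3 × 1.5% × kr 86,478.00 = kr 3,891.51
Penalty, months 4–13: 10 × 3.5% × kr 86,478.00 = kr 30,267.30
Total penalty = kr 3,891.51 + kr 30,267.30 = kr 34,158.81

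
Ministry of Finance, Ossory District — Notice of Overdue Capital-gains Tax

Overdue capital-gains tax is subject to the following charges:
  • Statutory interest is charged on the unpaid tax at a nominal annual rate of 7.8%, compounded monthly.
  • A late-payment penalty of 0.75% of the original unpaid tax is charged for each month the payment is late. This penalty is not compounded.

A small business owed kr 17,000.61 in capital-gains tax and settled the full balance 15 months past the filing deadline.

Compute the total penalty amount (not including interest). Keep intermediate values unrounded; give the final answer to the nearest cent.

Late-payment penalty: 15 × 0.75% × kr 17,000.61 = kr 1,912.57…

kr 1,912.57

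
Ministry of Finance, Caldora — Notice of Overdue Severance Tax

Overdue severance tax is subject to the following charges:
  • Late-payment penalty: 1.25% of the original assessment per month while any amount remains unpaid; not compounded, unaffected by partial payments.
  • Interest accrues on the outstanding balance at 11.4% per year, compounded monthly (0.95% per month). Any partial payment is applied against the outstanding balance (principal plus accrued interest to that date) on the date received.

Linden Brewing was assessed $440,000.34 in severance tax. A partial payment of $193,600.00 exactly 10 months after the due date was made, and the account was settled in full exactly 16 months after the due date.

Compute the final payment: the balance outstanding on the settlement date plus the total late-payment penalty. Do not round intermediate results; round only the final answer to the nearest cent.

Balance at month 10: $440,000.3400 × (1 + 0.0095)^10 = $483,633.3544…
After $193,600.00 payment: $483,633.3544… − $193,600.00 = $290,033.3544…
Balance at month 16: $290,033.3544… × (1 + 0.0095)^6 = $306,962.8971…
Penalty: 16 × 1.25% × $440,000.34 = $88,000.07…
Final settlement = outstanding balance + penalty = $306,962.8971… + $88,000.07… = $394,962.97

$394,962.97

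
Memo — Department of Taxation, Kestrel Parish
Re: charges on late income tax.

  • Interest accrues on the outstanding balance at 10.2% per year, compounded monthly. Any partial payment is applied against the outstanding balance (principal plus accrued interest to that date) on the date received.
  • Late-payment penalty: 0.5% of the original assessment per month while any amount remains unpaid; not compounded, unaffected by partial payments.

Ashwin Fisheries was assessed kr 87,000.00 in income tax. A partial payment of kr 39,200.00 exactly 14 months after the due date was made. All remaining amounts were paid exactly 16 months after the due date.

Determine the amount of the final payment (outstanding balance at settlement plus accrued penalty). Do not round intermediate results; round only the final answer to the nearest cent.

kr 66,707.82

Monthly rate = 10.2% ÷ 12 = 0.85%
Balance at month 14: kr 87,000.0000 × (1 + 0.0085)^14 = kr 97,944.9138…
After kr 39,200.00 payment: kr 97,944.9138… − kr 39,200.00 = kr 58,744.9138…
Balance at month 16: kr 58,744.9138… × (1 + 0.0085)^2 = kr 59,747.8216…
Penalty: 16 × 0.5% × kr 87,000.00 = kr 6,960.00
Final settlement = outstanding balance + penalty = kr 59,747.8216… + kr 6,960.00 = kr 66,707.82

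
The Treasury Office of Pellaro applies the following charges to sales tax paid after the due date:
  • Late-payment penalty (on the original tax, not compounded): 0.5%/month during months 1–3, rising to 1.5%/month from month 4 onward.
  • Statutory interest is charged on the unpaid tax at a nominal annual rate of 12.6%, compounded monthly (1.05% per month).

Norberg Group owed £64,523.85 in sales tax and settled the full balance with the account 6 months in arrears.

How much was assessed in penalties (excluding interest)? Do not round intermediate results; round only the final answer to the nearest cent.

Penalty, months 1–3: 3 × 0.5% × £64,523.85 = £967.86…
Penalty, months 4–6: 3 × 1.5% × £64,523.85 = £2,903.57…
Total penalty = £967.86… + £2,903.57… = £3,871.43

£3,871.43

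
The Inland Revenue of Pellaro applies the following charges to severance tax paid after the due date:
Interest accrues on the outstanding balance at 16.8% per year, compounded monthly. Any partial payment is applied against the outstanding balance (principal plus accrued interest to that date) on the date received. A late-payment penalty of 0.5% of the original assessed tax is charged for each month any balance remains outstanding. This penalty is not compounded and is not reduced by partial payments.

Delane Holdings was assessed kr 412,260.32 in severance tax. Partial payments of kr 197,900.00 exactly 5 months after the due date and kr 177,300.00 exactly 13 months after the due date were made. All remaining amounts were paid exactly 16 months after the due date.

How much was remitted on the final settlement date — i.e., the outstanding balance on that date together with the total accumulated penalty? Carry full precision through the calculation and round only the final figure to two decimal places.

Monthly rate = 16.8% ÷ 12 = 1.4%
Balance at month 5: kr 412,260.3200 × (1 + 0.014)^5 = kr 441,937.9645…
After kr 197,900.00 payment: kr 441,937.9645… − kr 197,900.00 = kr 244,037.9645…
Balance at month 13: kr 244,037.9645… × (1 + 0.014)^8 = kr 272,747.6603…
After kr 177,300.00 payment: kr 272,747.6603… − kr 177,300.00 = kr 95,447.6603…
Balance at month 16: kr 95,447.6603… × (1 + 0.014)^3 = kr 99,512.8472…
Penalty: 16 × 0.5% × kr 412,260.32 = kr 32,980.83…
Final settlement = outstanding balance + penalty = kr 99,512.8472… + kr 32,980.83… = kr 132,493.67

kr 132,493.67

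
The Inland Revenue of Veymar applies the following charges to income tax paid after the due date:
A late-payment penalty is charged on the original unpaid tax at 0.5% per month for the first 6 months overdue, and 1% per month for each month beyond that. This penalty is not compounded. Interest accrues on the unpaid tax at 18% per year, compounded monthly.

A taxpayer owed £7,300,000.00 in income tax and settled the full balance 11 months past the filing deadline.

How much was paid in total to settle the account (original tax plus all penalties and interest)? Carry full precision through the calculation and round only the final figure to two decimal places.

Penalty, months 1–6: 6 × 0.5% × £7,300,000.00 = £219,000.00
Penalty, months 7–11: 5 × 1% × £7,300,000.00 = £365,000.00
Interest (18%/yr ÷ 12 = 1.5%/month): £7,300,000.00 × ((1 + 0.015)^11 − 1) = £1,299,027.2430…
Total = £7,300,000.00 + £584,000.0000 + £1,299,027.2430… = £9,183,027.24

£9,183,027.24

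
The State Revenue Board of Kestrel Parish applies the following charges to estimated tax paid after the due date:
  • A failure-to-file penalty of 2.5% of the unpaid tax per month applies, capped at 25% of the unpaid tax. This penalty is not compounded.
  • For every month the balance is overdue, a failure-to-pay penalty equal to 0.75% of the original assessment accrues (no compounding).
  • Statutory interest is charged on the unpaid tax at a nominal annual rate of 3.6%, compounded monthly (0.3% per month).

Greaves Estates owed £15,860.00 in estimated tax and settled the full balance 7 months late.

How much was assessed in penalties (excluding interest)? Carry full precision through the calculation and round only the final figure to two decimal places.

£3,608.15

Failure-to-file: 7 × 2.5% × £15,860.00 = £2,775.50 (under the 25% cap)
Failure-to-pay penalty: 7 × 0.75% × £15,860.00 = £832.65
Total penalty = £2,775.50 + £832.65 = £3,608.15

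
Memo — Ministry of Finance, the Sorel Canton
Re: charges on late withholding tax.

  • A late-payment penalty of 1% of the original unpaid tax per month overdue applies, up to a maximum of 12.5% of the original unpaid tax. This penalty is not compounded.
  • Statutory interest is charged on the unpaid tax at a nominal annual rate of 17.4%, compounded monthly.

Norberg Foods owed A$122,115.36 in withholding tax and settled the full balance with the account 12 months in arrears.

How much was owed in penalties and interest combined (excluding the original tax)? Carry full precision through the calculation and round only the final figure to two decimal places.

Penalty: 12 × 1% × A$122,115.36 = A$14,653.84… (below the 12.5% cap of A$15,264.42)
Interest (17.4%/yr ÷ 12 = 1.45%/month): A$122,115.36 × ((1 + 0.0145)^12 − 1) = A$23,027.2440…
Penalties + interest = A$14,653.8432 + A$23,027.2440… = A$37,681.09

A$37,681.09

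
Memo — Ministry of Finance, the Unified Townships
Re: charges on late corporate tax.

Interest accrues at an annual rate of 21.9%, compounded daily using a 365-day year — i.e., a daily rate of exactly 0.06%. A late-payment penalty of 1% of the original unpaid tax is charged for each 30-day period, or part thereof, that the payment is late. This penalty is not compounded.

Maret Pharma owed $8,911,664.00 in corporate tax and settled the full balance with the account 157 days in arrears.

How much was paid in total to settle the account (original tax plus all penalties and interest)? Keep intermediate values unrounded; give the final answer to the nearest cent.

$10,326,376.77

Penalty periods: ⌈157/30⌉ = 6; penalty = 6 × 1% × $8,911,664.00 = $534,699.84
Interest: $8,911,664.00 × ((1 + 0.0006)^157 − 1) = $8,911,664.00 × 0.09874844… = $880,012.9284…
Total = $8,911,664.00 + $534,699.8400 + $880,012.9284… = $10,326,376.77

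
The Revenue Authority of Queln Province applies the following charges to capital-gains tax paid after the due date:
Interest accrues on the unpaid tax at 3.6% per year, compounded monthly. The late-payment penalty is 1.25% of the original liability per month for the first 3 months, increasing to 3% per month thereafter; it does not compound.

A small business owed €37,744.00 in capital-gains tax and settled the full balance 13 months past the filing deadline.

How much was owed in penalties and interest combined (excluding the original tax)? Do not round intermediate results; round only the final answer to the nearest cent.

Penalty, months 1–3: 3 × 1.25% × €37,744.00 = €1,415.40
Penalty, months 4–13: 10 × 3% × €37,744.00 = €11,323.20
Interest (3.6%/yr ÷ 12 = 0.3%/month): €37,744.00 × ((1 + 0.003)^13 − 1) = €1,498.8059…
Penalties + interest = €12,738.6000 + €1,498.8059… = €14,237.41

€14,237.41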